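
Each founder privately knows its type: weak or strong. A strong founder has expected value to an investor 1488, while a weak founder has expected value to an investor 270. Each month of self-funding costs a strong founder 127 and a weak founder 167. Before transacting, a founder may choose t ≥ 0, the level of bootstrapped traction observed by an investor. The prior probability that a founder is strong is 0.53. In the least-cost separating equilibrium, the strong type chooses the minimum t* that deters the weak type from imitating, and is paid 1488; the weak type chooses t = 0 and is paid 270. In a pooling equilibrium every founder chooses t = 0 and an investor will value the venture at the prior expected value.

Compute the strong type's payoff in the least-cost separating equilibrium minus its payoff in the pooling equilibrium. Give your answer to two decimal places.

-353.80

Least-cost separating signal: t* solves 270 = 1488 − 167·t*, so t* = (1488 − 270)/167 ≈ 7.2934.
Strong type's separating payoff: 1488 − 127 × t* = 1488 − 127 × (1488 − 270)/167 = 1488 − 154686/167 ≈ 561.7365.
Pooling payoff: 0.53 × 1488 + 0.47 × 270 = 915.54.
Difference: 561.7365 − 915.54 = -353.8035, i.e. -353.80 to two decimal places.
The strong type would prefer the pooling outcome.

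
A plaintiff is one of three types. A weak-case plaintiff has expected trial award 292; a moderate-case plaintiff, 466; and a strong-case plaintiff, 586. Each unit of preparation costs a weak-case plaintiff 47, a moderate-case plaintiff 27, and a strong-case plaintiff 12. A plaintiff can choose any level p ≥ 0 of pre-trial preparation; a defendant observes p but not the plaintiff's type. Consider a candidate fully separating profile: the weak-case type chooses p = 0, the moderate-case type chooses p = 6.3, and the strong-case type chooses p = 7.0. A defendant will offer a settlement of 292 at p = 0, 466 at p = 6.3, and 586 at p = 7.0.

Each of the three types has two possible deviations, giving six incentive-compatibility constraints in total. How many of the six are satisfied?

5

Weak-case (own payoff 292): to p=6.3 gives 466 − 47×6.3 = 169.9 → no gain ✓; to p=7.0 gives 586 − 47×7.0 = 257 → no gain ✓.
Strong-case (own payoff 586 − 12×7.0 = 502): to p=0 gives 292 → no gain ✓; to p=6.3 gives 466 − 12×6.3 = 390.4 → no gain ✓.
Moderate-case (own payoff 466 − 27×6.3 = 295.9): to p=0 gives 292 → no gain ✓; to p=7.0 gives 586 − 27×7.0 = 397 → profitable ✗.
5 of the 6 constraints hold; not an equilibrium.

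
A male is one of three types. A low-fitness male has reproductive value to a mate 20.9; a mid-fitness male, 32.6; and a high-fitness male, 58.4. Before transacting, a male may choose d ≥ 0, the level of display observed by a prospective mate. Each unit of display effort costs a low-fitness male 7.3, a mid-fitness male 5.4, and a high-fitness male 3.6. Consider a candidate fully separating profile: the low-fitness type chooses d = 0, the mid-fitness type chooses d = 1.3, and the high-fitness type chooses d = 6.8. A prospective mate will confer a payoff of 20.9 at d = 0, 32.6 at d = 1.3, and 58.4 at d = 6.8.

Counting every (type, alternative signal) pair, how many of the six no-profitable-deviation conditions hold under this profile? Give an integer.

5

High-fitness (own payoff 58.4 − 3.6×6.8 = 33.92): to d=0 gives 20.9 → no gain ✓; to d=1.3 gives 32.6 − 3.6×1.3 = 27.92 → no gain ✓.
Mid-fitness (own payoff 32.6 − 5.4×1.3 = 25.58): to d=0 gives 20.9 → no gain ✓; to d=6.8 gives 58.4 − 5.4×6.8 = 21.68 → no gain ✓.
Low-fitness (own payoff 20.9): to d=1.3 gives 32.6 − 7.3×1.3 = 23.11 → profitable ✗; to d=6.8 gives 58.4 − 7.3×6.8 = 8.76 → no gain ✓.
5 of the 6 constraints hold; not an equilibrium.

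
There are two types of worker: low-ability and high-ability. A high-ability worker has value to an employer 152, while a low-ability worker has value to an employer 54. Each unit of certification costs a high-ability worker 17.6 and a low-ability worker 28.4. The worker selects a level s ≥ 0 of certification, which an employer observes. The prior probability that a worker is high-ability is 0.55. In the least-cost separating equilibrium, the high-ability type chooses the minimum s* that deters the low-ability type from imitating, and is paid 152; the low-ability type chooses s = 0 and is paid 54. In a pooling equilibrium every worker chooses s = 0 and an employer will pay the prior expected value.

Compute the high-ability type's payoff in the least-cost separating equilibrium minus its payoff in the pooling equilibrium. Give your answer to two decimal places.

Least-cost separating signal: s* solves 54 = 152 − 28.4·s*, so s* = (152 − 54)/28.4 ≈ 3.4507.
High-ability type's separating payoff: 152 − 17.6 × s* = 152 − 17.6 × (152 − 54)/28.4 = 152 − 1724.8/28.4 ≈ 91.2676.
Pooling payoff: 0.55 × 152 + 0.45 × 54 = 107.9.
Difference: 91.2676 − 107.9 = -16.6324, i.e. -16.63 to two decimal places.
The high-ability type would prefer the pooling outcome.

-16.63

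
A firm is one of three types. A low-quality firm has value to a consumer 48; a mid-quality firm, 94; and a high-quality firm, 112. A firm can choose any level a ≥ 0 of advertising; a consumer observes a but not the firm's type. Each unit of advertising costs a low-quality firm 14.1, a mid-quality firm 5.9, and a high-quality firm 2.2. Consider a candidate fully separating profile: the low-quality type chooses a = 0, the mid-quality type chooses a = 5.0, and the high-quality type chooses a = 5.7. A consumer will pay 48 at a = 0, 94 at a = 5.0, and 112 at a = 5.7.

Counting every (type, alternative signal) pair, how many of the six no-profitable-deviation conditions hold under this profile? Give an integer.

5

High-quality (own payoff 112 − 2.2×5.7 = 99.46): to a=0 gives 48 → no gain ✓; to a=5.0 gives 94 − 2.2×5.0 = 83 → no gain ✓.
Mid-quality (own payoff 94 − 5.9×5.0 = 64.5): to a=0 gives 48 → no gain ✓; to a=5.7 gives 112 − 5.9×5.7 = 78.37 → profitable ✗.
Low-quality (own payoff 48): to a=5.0 gives 94 − 14.1×5.0 = 23.5 → no gain ✓; to a=5.7 gives 112 − 14.1×5.7 = 31.63 → no gain ✓.
5 of the 6 constraints hold; not an equilibrium.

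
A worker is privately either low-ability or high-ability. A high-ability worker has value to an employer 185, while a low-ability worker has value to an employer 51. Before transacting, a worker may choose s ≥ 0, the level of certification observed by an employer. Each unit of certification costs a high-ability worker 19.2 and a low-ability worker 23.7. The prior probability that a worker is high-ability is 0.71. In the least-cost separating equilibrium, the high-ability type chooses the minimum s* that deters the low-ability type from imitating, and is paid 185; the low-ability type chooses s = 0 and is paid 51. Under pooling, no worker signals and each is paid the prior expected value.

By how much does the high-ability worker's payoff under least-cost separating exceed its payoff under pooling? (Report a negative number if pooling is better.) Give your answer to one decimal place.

Least-cost separating signal: s* solves 51 = 185 − 23.7·s*, so s* = (185 − 51)/23.7 ≈ 5.6540.
High-ability type's separating payoff: 185 − 19.2 × s* = 185 − 19.2 × (185 − 51)/23.7 = 185 − 2572.8/23.7 ≈ 76.443.
Pooling payoff: 0.71 × 185 + 0.29 × 51 = 146.14.
Difference: 76.443 − 146.14 = -69.697, i.e. -69.7 to one decimal place.
The high-ability type would prefer the pooling outcome.

-69.7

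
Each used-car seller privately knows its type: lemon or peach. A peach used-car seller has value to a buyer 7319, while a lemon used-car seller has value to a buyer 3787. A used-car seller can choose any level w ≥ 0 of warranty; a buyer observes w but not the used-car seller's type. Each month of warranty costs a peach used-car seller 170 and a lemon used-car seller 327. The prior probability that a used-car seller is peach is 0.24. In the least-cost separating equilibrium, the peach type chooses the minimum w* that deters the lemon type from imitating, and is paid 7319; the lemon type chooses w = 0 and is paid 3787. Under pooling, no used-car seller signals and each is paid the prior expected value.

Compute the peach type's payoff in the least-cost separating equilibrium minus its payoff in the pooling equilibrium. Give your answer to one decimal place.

848.1

Least-cost separating signal: w* solves 3787 = 7319 − 327·w*, so w* = (7319 − 3787)/327 ≈ 10.8012.
Peach type's separating payoff: 7319 − 170 × w* = 7319 − 170 × (7319 − 3787)/327 = 7319 − 600440/327 ≈ 5482.792.
Pooling payoff: 0.24 × 7319 + 0.76 × 3787 = 4634.68.
Difference: 5482.792 − 4634.68 = 848.112, i.e. 848.1 to one decimal place.
The peach type prefers to separate.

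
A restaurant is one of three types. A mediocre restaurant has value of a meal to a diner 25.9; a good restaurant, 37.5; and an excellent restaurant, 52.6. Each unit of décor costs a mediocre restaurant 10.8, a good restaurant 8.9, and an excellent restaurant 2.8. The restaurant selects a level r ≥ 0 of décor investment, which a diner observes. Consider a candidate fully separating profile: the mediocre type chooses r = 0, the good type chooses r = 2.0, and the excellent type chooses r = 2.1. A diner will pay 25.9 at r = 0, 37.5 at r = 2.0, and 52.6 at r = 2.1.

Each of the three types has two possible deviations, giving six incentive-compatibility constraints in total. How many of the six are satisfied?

3

Mediocre (own payoff 25.9): to r=2.0 gives 37.5 − 10.8×2.0 = 15.9 → no gain ✓; to r=2.1 gives 52.6 − 10.8×2.1 = 29.92 → profitable ✗.
Good (own payoff 37.5 − 8.9×2.0 = 19.7): to r=0 gives 25.9 → profitable ✗; to r=2.1 gives 52.6 − 8.9×2.1 = 33.91 → profitable ✗.
Excellent (own payoff 52.6 − 2.8×2.1 = 46.72): to r=0 gives 25.9 → no gain ✓; to r=2.0 gives 37.5 − 2.8×2.0 = 31.9 → no gain ✓.
3 of the 6 constraints hold; not an equilibrium.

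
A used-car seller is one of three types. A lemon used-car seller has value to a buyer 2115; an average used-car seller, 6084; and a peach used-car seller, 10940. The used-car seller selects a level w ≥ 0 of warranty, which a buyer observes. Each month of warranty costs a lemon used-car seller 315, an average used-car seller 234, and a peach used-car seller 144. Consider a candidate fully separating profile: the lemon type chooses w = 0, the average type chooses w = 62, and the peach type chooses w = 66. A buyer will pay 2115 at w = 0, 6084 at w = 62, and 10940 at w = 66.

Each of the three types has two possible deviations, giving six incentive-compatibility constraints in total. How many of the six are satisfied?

Lemon (own payoff 2115): to w=62 gives 6084 − 315×62 = -13446 → no gain ✓; to w=66 gives 10940 − 315×66 = -9850 → no gain ✓.
Peach (own payoff 10940 − 144×66 = 1436): to w=0 gives 2115 → profitable ✗; to w=62 gives 6084 − 144×62 = -2844 → no gain ✓.
Average (own payoff 6084 − 234×62 = -8424): to w=0 gives 2115 → profitable ✗; to w=66 gives 10940 − 234×66 = -4504 → profitable ✗.
3 of the 6 constraints hold; not an equilibrium.

3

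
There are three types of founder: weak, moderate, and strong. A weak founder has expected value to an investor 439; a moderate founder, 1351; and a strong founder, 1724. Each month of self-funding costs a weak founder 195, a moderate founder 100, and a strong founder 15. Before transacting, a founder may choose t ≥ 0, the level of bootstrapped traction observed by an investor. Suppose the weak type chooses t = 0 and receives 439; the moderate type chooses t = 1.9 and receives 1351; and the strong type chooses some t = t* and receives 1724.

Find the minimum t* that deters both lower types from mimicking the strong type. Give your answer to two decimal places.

6.59

Moderate type (on-path payoff 1351 − 100×1.9 = 1161) won't mimic when 1161 ≥ 1724 − 100·t*, i.e. t* ≥ 5.63.
Weak type (on-path payoff 439) won't mimic when 439 ≥ 1724 − 195·t*, i.e. t* ≥ 6.59.
Both must hold, so t* = max(6.59, 5.63) = 6.59. The weak type's constraint binds.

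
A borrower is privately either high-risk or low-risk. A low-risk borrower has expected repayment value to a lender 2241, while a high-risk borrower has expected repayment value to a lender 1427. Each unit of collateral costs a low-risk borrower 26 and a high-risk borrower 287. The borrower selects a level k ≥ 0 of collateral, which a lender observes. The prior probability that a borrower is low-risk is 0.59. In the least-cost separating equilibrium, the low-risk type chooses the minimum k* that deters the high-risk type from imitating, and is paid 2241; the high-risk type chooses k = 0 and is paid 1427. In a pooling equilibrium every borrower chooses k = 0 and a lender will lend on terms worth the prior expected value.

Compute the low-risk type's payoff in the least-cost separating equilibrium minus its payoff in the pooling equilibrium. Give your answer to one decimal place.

Least-cost separating signal: k* solves 1427 = 2241 − 287·k*, so k* = (2241 − 1427)/287 ≈ 2.8362.
Low-risk type's separating payoff: 2241 − 26 × k* = 2241 − 26 × (2241 − 1427)/287 = 2241 − 21164/287 ≈ 2167.258.
Pooling payoff: 0.59 × 2241 + 0.41 × 1427 = 1907.26.
Difference: 2167.258 − 1907.26 = 259.998, i.e. 260.0 to one decimal place.
The low-risk type prefers to separate.

260.0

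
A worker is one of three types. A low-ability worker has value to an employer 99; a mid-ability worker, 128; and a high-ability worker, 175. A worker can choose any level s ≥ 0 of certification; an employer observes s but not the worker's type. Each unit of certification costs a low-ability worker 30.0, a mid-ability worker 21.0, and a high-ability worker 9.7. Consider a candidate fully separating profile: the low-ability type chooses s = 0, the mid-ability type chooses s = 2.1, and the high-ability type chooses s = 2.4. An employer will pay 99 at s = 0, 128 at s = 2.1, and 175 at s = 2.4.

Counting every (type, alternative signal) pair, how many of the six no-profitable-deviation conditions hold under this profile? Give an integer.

3

Low-ability (own payoff 99): to s=2.1 gives 128 − 30.0×2.1 = 65 → no gain ✓; to s=2.4 gives 175 − 30.0×2.4 = 103 → profitable ✗.
Mid-ability (own payoff 128 − 21.0×2.1 = 83.9): to s=0 gives 99 → profitable ✗; to s=2.4 gives 175 − 21.0×2.4 = 124.6 → profitable ✗.
High-ability (own payoff 175 − 9.7×2.4 = 151.72): to s=0 gives 99 → no gain ✓; to s=2.1 gives 128 − 9.7×2.1 = 107.63 → no gain ✓.
3 of the 6 constraints hold; not an equilibrium.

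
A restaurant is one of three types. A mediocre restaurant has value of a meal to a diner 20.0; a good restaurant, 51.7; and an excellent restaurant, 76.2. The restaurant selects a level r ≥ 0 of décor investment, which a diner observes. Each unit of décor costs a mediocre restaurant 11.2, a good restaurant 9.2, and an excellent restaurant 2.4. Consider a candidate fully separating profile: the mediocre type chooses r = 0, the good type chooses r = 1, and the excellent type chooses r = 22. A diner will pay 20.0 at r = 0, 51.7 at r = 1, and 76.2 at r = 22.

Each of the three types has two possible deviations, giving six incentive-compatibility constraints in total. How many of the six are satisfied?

Excellent (own payoff 76.2 − 2.4×22 = 23.4): to r=0 gives 20.0 → no gain ✓; to r=1 gives 51.7 − 2.4×1 = 49.3 → profitable ✗.
Mediocre (own payoff 20.0): to r=1 gives 51.7 − 11.2×1 = 40.5 → profitable ✗; to r=22 gives 76.2 − 11.2×22 = -170.2 → no gain ✓.
Good (own payoff 51.7 − 9.2×1 = 42.5): to r=0 gives 20.0 → no gain ✓; to r=22 gives 76.2 − 9.2×22 = -126.2 → no gain ✓.
4 of the 6 constraints hold; not an equilibrium.

4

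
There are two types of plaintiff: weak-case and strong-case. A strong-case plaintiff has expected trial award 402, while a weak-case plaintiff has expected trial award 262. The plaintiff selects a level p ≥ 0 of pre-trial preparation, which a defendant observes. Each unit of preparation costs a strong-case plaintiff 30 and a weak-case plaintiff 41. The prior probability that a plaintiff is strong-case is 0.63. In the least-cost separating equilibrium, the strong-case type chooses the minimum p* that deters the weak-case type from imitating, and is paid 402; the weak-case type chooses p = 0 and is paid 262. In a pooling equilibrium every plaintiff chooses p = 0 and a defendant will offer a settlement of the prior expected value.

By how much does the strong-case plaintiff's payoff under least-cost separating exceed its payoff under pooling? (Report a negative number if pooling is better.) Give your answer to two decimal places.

Least-cost separating signal: p* solves 262 = 402 − 41·p*, so p* = (402 − 262)/41 ≈ 3.4146.
Strong-case type's separating payoff: 402 − 30 × p* = 402 − 30 × (402 − 262)/41 = 402 − 4200/41 ≈ 299.5610.
Pooling payoff: 0.63 × 402 + 0.37 × 262 = 350.2.
Difference: 299.5610 − 350.2 = -50.639, i.e. -50.64 to two decimal places.
The strong-case type would prefer the pooling outcome.

-50.64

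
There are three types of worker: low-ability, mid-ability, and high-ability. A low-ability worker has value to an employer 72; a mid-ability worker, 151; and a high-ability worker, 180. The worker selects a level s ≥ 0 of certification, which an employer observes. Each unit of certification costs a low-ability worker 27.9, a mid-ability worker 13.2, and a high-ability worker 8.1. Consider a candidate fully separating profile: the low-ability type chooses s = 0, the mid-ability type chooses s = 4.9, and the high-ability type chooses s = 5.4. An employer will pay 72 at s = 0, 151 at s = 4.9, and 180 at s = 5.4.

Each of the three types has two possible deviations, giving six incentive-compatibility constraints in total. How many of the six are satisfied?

Mid-ability (own payoff 151 − 13.2×4.9 = 86.32): to s=0 gives 72 → no gain ✓; to s=5.4 gives 180 − 13.2×5.4 = 108.72 → profitable ✗.
Low-ability (own payoff 72): to s=4.9 gives 151 − 27.9×4.9 = 14.29 → no gain ✓; to s=5.4 gives 180 − 27.9×5.4 = 29.34 → no gain ✓.
High-ability (own payoff 180 − 8.1×5.4 = 136.26): to s=0 gives 72 → no gain ✓; to s=4.9 gives 151 − 8.1×4.9 = 111.31 → no gain ✓.
5 of the 6 constraints hold; not an equilibrium.

5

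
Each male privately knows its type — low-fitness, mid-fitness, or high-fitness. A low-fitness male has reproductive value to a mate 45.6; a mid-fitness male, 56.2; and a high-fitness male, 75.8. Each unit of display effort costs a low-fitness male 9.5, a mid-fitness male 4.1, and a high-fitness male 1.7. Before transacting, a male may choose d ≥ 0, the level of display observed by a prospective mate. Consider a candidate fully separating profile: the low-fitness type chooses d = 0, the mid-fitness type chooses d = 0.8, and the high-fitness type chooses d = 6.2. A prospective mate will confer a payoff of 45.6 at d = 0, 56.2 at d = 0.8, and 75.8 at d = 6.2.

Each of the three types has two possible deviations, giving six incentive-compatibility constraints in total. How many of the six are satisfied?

5

Low-fitness (own payoff 45.6): to d=0.8 gives 56.2 − 9.5×0.8 = 48.6 → profitable ✗; to d=6.2 gives 75.8 − 9.5×6.2 = 16.9 → no gain ✓.
Mid-fitness (own payoff 56.2 − 4.1×0.8 = 52.92): to d=0 gives 45.6 → no gain ✓; to d=6.2 gives 75.8 − 4.1×6.2 = 50.38 → no gain ✓.
High-fitness (own payoff 75.8 − 1.7×6.2 = 65.26): to d=0 gives 45.6 → no gain ✓; to d=0.8 gives 56.2 − 1.7×0.8 = 54.84 → no gain ✓.
5 of the 6 constraints hold; not an equilibrium.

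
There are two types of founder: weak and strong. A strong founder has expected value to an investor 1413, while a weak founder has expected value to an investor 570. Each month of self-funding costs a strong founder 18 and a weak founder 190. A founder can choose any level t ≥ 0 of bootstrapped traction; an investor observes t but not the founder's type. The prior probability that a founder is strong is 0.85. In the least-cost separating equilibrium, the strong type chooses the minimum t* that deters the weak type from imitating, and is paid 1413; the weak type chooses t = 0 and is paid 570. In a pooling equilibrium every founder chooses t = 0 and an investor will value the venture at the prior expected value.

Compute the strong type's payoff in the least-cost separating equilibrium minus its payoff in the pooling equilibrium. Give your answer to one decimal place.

46.6

Least-cost separating signal: t* solves 570 = 1413 − 190·t*, so t* = (1413 − 570)/190 ≈ 4.4368.
Strong type's separating payoff: 1413 − 18 × t* = 1413 − 18 × (1413 − 570)/190 = 1413 − 15174/190 ≈ 1333.137.
Pooling payoff: 0.85 × 1413 + 0.15 × 570 = 1286.55.
Difference: 1333.137 − 1286.55 = 46.587, i.e. 46.6 to one decimal place.
The strong type prefers to separate.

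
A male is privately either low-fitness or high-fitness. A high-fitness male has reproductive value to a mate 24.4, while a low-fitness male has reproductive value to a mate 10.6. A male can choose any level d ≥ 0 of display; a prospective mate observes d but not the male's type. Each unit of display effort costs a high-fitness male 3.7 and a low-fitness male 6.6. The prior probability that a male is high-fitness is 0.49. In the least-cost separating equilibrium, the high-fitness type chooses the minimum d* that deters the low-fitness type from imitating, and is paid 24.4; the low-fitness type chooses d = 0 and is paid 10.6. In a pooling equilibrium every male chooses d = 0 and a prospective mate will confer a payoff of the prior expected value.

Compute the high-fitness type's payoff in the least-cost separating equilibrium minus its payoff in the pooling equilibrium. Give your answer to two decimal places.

Least-cost separating signal: d* solves 10.6 = 24.4 − 6.6·d*, so d* = (24.4 − 10.6)/6.6 ≈ 2.0909.
High-fitness type's separating payoff: 24.4 − 3.7 × d* = 24.4 − 3.7 × (24.4 − 10.6)/6.6 = 24.4 − 51.06/6.6 ≈ 16.6636.
Pooling payoff: 0.49 × 24.4 + 0.51 × 10.6 = 17.362.
Difference: 16.6636 − 17.362 = -0.6984, i.e. -0.70 to two decimal places.
The high-fitness type would prefer the pooling outcome.

-0.70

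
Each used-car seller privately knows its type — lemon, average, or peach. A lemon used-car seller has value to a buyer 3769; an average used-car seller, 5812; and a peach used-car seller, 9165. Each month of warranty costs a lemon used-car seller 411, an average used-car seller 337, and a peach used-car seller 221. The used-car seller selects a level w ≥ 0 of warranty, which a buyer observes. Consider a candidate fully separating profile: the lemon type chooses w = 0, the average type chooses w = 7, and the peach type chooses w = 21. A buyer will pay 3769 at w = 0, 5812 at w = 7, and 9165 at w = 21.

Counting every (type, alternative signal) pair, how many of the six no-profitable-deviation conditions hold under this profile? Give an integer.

5

Average (own payoff 5812 − 337×7 = 3453): to w=0 gives 3769 → profitable ✗; to w=21 gives 9165 − 337×21 = 2088 → no gain ✓.
Peach (own payoff 9165 − 221×21 = 4524): to w=0 gives 3769 → no gain ✓; to w=7 gives 5812 − 221×7 = 4265 → no gain ✓.
Lemon (own payoff 3769): to w=7 gives 5812 − 411×7 = 2935 → no gain ✓; to w=21 gives 9165 − 411×21 = 534 → no gain ✓.
5 of the 6 constraints hold; not an equilibrium.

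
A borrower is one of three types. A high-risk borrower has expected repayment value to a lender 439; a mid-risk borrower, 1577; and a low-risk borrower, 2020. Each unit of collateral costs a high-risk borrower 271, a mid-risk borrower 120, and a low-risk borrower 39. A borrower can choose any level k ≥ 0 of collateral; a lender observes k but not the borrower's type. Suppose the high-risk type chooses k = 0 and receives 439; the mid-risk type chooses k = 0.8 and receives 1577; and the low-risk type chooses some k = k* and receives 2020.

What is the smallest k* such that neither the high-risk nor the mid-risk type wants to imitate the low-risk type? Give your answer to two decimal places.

5.83

High-risk type (on-path payoff 439) won't mimic when 439 ≥ 2020 − 271·k*, i.e. k* ≥ 5.83.
Mid-risk type (on-path payoff 1577 − 120×0.8 = 1481) won't mimic when 1481 ≥ 2020 − 120·k*, i.e. k* ≥ 4.49.
Both must hold, so k* = max(5.83, 4.49) = 5.83. The high-risk type's constraint binds.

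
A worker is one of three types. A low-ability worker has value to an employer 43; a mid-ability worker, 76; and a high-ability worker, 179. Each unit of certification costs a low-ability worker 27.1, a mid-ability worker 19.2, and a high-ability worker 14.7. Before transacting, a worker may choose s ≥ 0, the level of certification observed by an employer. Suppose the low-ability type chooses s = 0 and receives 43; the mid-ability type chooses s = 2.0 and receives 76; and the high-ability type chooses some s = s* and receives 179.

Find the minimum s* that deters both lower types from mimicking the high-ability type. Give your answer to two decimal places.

Mid-ability type (on-path payoff 76 − 19.2×2.0 = 37.6) won't mimic when 37.6 ≥ 179 − 19.2·s*, i.e. s* ≥ 7.36.
Low-ability type (on-path payoff 43) won't mimic when 43 ≥ 179 − 27.1·s*, i.e. s* ≥ 5.02.
Both must hold, so s* = max(5.02, 7.36) = 7.36. The mid-ability type's constraint binds.

7.36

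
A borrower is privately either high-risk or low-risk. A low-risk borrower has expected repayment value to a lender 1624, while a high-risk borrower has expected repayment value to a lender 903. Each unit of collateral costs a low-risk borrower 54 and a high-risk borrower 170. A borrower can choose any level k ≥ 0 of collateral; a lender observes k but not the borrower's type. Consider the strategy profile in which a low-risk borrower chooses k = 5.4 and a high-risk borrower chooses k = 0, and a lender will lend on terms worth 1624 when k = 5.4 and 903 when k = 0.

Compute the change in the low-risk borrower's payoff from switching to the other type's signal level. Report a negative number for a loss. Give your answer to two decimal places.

Playing k = 5.4 the low-risk borrower receives 1624 − 54 × 5.4 = 1332.4.
Deviating to k = 0 yields 903 instead.
Gain from deviating: 903 − 1332.4 = -429.40.
The gain is negative, so the low-risk type's incentive-compatibility constraint is satisfied.

-429.40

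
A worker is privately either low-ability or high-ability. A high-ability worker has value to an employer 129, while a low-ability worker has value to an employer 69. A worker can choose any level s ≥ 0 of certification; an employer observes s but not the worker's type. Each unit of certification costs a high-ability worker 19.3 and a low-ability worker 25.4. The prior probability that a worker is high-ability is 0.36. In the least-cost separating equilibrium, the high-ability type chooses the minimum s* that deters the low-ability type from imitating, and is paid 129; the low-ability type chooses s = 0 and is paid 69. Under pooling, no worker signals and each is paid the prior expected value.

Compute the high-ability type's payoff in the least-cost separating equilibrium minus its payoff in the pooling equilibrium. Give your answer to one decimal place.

Least-cost separating signal: s* solves 69 = 129 − 25.4·s*, so s* = (129 − 69)/25.4 ≈ 2.3622.
High-ability type's separating payoff: 129 − 19.3 × s* = 129 − 19.3 × (129 − 69)/25.4 = 129 − 1158/25.4 ≈ 83.409.
Pooling payoff: 0.36 × 129 + 0.64 × 69 = 90.6.
Difference: 83.409 − 90.6 = -7.191, i.e. -7.2 to one decimal place.
The high-ability type would prefer the pooling outcome.

-7.2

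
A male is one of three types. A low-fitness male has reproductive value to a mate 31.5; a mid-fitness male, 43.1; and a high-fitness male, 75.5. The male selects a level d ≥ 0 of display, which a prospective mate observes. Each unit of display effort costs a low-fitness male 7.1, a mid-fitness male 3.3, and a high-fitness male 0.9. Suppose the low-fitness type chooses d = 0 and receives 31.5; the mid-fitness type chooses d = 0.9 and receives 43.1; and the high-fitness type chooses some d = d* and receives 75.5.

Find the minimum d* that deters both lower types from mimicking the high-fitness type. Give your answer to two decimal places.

10.72

Mid-fitness type (on-path payoff 43.1 − 3.3×0.9 = 40.13) won't mimic when 40.13 ≥ 75.5 − 3.3·d*, i.e. d* ≥ 10.72.
Low-fitness type (on-path payoff 31.5) won't mimic when 31.5 ≥ 75.5 − 7.1·d*, i.e. d* ≥ 6.20.
Both must hold, so d* = max(6.20, 10.72) = 10.72. The mid-fitness type's constraint binds.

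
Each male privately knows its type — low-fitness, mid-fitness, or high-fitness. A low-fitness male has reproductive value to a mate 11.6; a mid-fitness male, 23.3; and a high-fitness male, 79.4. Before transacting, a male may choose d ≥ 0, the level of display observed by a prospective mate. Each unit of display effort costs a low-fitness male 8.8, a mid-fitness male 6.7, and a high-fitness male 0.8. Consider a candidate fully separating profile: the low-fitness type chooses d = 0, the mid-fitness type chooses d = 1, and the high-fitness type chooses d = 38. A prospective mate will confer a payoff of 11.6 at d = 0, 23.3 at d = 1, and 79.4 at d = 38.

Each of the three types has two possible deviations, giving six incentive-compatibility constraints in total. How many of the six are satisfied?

Low-fitness (own payoff 11.6): to d=1 gives 23.3 − 8.8×1 = 14.5 → profitable ✗; to d=38 gives 79.4 − 8.8×38 = -255 → no gain ✓.
High-fitness (own payoff 79.4 − 0.8×38 = 49): to d=0 gives 11.6 → no gain ✓; to d=1 gives 23.3 − 0.8×1 = 22.5 → no gain ✓.
Mid-fitness (own payoff 23.3 − 6.7×1 = 16.6): to d=0 gives 11.6 → no gain ✓; to d=38 gives 79.4 − 6.7×38 = -175.2 → no gain ✓.
5 of the 6 constraints hold; not an equilibrium.

5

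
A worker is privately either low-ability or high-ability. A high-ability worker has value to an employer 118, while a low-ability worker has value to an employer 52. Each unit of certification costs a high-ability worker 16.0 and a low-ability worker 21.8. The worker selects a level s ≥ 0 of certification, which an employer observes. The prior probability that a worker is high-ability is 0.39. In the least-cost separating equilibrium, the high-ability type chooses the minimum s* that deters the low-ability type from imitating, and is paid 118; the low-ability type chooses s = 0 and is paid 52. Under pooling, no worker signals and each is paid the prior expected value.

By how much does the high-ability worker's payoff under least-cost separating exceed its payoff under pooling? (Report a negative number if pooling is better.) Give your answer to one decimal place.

Least-cost separating signal: s* solves 52 = 118 − 21.8·s*, so s* = (118 − 52)/21.8 ≈ 3.0275.
High-ability type's separating payoff: 118 − 16.0 × s* = 118 − 16.0 × (118 − 52)/21.8 = 118 − 1056/21.8 ≈ 69.560.
Pooling payoff: 0.39 × 118 + 0.61 × 52 = 77.74.
Difference: 69.560 − 77.74 = -8.18, i.e. -8.2 to one decimal place.
The high-ability type would prefer the pooling outcome.

-8.2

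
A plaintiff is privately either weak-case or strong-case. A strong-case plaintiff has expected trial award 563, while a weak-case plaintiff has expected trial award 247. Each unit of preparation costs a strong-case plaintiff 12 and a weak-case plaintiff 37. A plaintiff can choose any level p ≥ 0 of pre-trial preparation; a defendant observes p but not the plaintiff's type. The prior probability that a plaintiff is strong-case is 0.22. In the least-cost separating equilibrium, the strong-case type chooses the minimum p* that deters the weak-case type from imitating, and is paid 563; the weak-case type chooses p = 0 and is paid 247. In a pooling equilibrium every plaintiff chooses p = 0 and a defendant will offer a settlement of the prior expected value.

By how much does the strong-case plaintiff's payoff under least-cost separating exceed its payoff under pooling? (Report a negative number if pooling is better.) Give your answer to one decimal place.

144.0

Least-cost separating signal: p* solves 247 = 563 − 37·p*, so p* = (563 − 247)/37 ≈ 8.5405.
Strong-case type's separating payoff: 563 − 12 × p* = 563 − 12 × (563 − 247)/37 = 563 − 3792/37 ≈ 460.514.
Pooling payoff: 0.22 × 563 + 0.78 × 247 = 316.52.
Difference: 460.514 − 316.52 = 143.994, i.e. 144.0 to one decimal place.
The strong-case type prefers to separate.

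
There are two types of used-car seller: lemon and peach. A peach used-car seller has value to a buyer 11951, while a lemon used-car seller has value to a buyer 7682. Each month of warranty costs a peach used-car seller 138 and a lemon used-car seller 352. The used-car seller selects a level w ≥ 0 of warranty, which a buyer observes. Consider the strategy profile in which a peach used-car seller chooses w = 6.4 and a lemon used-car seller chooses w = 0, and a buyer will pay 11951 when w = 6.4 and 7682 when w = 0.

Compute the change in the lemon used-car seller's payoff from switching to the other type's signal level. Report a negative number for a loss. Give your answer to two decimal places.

Playing w = 0 the lemon used-car seller receives 7682.
Deviating to w = 6.4 brings payment 11951 at cost 352 × 6.4 = 2252.8, netting 9698.2.
Gain from deviating: 9698.2 − 7682 = 2016.20.
The gain is positive, so the lemon type's incentive-compatibility constraint is violated — this profile is not a separating equilibrium.

2016.20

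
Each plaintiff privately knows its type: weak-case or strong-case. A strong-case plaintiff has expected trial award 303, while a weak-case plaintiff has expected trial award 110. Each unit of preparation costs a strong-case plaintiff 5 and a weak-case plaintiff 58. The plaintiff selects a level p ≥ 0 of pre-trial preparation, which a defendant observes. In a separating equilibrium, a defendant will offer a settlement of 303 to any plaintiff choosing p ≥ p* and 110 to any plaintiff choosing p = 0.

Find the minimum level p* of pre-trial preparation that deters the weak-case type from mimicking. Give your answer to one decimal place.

A weak-case plaintiff choosing p = 0 receives 110.
Imitating at p* instead would pay 303 at cost 58·p*, netting 303 − 58·p*.
Indifference: 110 = 303 − 58·p*, so p* = (303 − 110) / 58 ≈ 3.3.
This is the weak-case type's binding incentive-compatibility constraint; any p ≥ 3.3 sustains separation on that side.

3.3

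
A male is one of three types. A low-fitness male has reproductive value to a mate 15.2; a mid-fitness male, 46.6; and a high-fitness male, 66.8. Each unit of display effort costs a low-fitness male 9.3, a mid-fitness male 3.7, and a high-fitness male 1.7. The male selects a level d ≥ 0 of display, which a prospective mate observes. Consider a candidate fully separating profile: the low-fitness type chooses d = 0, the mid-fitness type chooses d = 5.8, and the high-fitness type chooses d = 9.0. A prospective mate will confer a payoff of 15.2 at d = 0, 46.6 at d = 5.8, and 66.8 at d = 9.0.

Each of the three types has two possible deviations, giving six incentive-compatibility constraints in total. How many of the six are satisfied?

5

Mid-fitness (own payoff 46.6 − 3.7×5.8 = 25.14): to d=0 gives 15.2 → no gain ✓; to d=9.0 gives 66.8 − 3.7×9.0 = 33.5 → profitable ✗.
High-fitness (own payoff 66.8 − 1.7×9.0 = 51.5): to d=0 gives 15.2 → no gain ✓; to d=5.8 gives 46.6 − 1.7×5.8 = 36.74 → no gain ✓.
Low-fitness (own payoff 15.2): to d=5.8 gives 46.6 − 9.3×5.8 = -7.34 → no gain ✓; to d=9.0 gives 66.8 − 9.3×9.0 = -16.9 → no gain ✓.
5 of the 6 constraints hold; not an equilibrium.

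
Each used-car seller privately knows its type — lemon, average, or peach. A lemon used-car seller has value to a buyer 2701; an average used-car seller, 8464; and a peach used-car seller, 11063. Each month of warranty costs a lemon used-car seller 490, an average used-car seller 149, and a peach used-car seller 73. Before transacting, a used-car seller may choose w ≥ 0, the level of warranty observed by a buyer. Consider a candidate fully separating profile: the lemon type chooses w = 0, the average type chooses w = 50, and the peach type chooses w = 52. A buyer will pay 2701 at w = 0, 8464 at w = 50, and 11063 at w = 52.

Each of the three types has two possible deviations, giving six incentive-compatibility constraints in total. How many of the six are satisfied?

4

Peach (own payoff 11063 − 73×52 = 7267): to w=0 gives 2701 → no gain ✓; to w=50 gives 8464 − 73×50 = 4814 → no gain ✓.
Lemon (own payoff 2701): to w=50 gives 8464 − 490×50 = -16036 → no gain ✓; to w=52 gives 11063 − 490×52 = -14417 → no gain ✓.
Average (own payoff 8464 − 149×50 = 1014): to w=0 gives 2701 → profitable ✗; to w=52 gives 11063 − 149×52 = 3315 → profitable ✗.
4 of the 6 constraints hold; not an equilibrium.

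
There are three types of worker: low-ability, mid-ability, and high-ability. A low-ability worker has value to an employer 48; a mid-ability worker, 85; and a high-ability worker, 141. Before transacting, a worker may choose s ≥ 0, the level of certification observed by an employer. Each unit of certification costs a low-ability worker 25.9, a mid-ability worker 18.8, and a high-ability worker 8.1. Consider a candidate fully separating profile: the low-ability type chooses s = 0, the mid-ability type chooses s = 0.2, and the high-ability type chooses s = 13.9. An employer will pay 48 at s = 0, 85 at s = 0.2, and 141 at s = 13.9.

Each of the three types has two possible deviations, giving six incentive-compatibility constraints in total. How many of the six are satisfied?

3

Low-ability (own payoff 48): to s=0.2 gives 85 − 25.9×0.2 = 79.82 → profitable ✗; to s=13.9 gives 141 − 25.9×13.9 = -219.01 → no gain ✓.
Mid-ability (own payoff 85 − 18.8×0.2 = 81.24): to s=0 gives 48 → no gain ✓; to s=13.9 gives 141 − 18.8×13.9 = -120.32 → no gain ✓.
High-ability (own payoff 141 − 8.1×13.9 = 28.41): to s=0 gives 48 → profitable ✗; to s=0.2 gives 85 − 8.1×0.2 = 83.38 → profitable ✗.
3 of the 6 constraints hold; not an equilibrium.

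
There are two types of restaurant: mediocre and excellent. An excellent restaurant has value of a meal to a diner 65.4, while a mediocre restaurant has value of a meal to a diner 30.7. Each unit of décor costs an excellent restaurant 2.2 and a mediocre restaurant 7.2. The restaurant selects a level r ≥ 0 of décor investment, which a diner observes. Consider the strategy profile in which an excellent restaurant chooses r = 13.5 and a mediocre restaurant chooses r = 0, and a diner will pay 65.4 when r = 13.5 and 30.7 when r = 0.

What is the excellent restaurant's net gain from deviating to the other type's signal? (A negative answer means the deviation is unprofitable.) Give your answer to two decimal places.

Playing r = 13.5 the excellent restaurant receives 65.4 − 2.2 × 13.5 = 35.7.
Deviating to r = 0 yields 30.7 instead.
Gain from deviating: 30.7 − 35.7 = -5.00.
The gain is negative, so the excellent type's incentive-compatibility constraint is satisfied.

-5.00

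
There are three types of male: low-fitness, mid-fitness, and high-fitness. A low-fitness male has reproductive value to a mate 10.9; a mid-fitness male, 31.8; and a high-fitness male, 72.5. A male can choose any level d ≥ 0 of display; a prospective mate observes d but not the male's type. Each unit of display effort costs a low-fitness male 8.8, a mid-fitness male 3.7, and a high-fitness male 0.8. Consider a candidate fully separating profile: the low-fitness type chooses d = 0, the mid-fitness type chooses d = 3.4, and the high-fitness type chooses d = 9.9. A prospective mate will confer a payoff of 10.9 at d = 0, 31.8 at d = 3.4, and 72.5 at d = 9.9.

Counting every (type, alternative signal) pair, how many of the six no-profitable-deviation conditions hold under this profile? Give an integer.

Low-fitness (own payoff 10.9): to d=3.4 gives 31.8 − 8.8×3.4 = 1.88 → no gain ✓; to d=9.9 gives 72.5 − 8.8×9.9 = -14.62 → no gain ✓.
High-fitness (own payoff 72.5 − 0.8×9.9 = 64.58): to d=0 gives 10.9 → no gain ✓; to d=3.4 gives 31.8 − 0.8×3.4 = 29.08 → no gain ✓.
Mid-fitness (own payoff 31.8 − 3.7×3.4 = 19.22): to d=0 gives 10.9 → no gain ✓; to d=9.9 gives 72.5 − 3.7×9.9 = 35.87 → profitable ✗.
5 of the 6 constraints hold; not an equilibrium.

5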